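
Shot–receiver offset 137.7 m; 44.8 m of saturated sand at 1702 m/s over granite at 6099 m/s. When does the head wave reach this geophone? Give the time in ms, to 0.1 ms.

t = x/V₂ + 2h·√(V₂²−V₁²)/(V₁V₂).
√(V₂²−V₁²) = √(6099²−1702²) = 5856.7 m/s; delay term = 2·44.8·5856.7/(1702·6099) = 0.05055 s.
t = 137.7/6099 + 0.05055 = 0.07313 s.

73.1 ms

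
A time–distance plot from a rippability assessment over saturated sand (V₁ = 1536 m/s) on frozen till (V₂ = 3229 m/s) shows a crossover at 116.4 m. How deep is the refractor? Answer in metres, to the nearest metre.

x_cross = 2h·√((V₂+V₁)/(V₂−V₁)) → h = x_cross / (2·√((V₂+V₁)/(V₂−V₁))).
√((V₂+V₁)/(V₂−V₁)) = √((3229+1536)/(3229−1536)) = 1.6777.
h = 116.4 / (2·1.6777) = 34.69 m.

35 m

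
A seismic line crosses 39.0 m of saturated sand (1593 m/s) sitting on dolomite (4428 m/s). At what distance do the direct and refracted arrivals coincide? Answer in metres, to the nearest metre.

θ_c = arcsin(1593/4428) = 21.09°, so cos θ_c = 0.9330 and tᵢ = 2h cos θ_c/V₁ = 0.0457 s.
At crossover x/V₁ = x/V₂ + tᵢ ⇒ x = tᵢ/(1/V₁ − 1/V₂) = 0.04569/(6.2775e-04 − 2.2584e-04) = 113.67 m.

114 m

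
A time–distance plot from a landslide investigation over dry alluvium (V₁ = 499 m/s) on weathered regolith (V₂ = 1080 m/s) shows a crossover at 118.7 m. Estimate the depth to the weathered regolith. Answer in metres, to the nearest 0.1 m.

x_cross = 2h·√((V₂+V₁)/(V₂−V₁)) → h = x_cross / (2·√((V₂+V₁)/(V₂−V₁))).
√((V₂+V₁)/(V₂−V₁)) = √((1080+499)/(1080−499)) = 1.6486.
h = 118.7 / (2·1.6486) = 36.00 m.

36.0 m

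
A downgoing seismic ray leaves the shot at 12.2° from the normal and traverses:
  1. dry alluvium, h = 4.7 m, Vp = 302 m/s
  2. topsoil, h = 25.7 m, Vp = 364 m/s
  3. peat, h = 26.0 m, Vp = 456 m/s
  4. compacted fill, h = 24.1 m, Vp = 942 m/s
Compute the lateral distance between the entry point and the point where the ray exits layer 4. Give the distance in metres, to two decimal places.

37.66 m

p = sin θ₁/V₁ = sin 12.2°/302 = 6.9975e-04 s/m is conserved through the stack.
Layer 1: θ = 12.20°; offset = 4.7·tan 12.20° = 1.0162 m.
Layer 2: sin θ = p·364 = 0.2547 → θ = 14.76°; offset = 25.7·tan 14.76° = 6.7693 m.
Layer 3: sin θ = p·456 = 0.3191 → θ = 18.61°; offset = 26.0·tan 18.61° = 8.7538 m.
Layer 4: sin θ = p·942 = 0.6592 → θ = 41.24°; offset = 24.1·tan 41.24° = 21.1249 m.
Total horizontal offset = 37.6642 m.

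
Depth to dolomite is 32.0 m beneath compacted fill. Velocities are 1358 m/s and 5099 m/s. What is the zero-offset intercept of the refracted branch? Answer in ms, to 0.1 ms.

θ_c = arcsin(V₁/V₂) = arcsin(1358/5099) = 15.45°; cos θ_c = 0.9639.
tᵢ = 2h·cos θ_c / V₁ = 2·32.0·0.9639 / 1358 = 0.04543 s.

45.4 ms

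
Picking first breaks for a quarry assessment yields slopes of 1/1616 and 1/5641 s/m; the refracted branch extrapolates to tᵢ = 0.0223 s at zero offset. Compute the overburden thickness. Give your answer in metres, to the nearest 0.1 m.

h = tᵢ·V₁·V₂ / (2·√(V₂²−V₁²)).
√(V₂²−V₁²) = √(5641² − 1616²) = 5404.6 m/s.
h = 0.0223 s × 1616 × 5641 / (2 × 5404.6) = 18.81 m.

18.8 m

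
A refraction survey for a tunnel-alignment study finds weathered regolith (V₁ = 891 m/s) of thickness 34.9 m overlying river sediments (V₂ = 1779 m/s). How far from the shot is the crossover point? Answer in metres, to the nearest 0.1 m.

θ_c = arcsin(891/1779) = 30.06°, so cos θ_c = 0.8655 and tᵢ = 2h cos θ_c/V₁ = 0.0678 s.
At crossover x/V₁ = x/V₂ + tᵢ ⇒ x = tᵢ/(1/V₁ − 1/V₂) = 0.06781/(1.1223e-03 − 5.6211e-04) = 121.03 m.

121.0 m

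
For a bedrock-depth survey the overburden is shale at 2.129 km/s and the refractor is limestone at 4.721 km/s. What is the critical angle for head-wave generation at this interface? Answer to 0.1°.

Critical incidence: sin θ_c = V₁/V₂ = 2.129/4.721 = 0.4510.
θ_c = arcsin 0.4510 = 26.81°.

26.8°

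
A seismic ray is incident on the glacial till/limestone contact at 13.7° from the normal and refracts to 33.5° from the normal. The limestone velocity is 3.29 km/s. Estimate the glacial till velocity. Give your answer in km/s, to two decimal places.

sin 13.7° = 0.2368; sin 33.5° = 0.5519.
V₁ = V₂·(sin θ₁/sin θ₂) = 3.29·(0.2368/0.5519) = 1.41 km/s.

1.41 km/s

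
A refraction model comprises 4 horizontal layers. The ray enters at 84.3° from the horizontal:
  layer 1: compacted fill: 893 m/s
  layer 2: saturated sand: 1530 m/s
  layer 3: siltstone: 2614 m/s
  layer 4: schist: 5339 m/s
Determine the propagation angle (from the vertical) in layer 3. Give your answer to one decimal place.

From the normal: θ₁ = 90° − 84.3° = 5.7°.
Snell's law across each interface conserves sin θ / V, so sin θ_3 = V_3·sin θ₁/V₁.
sin θ_3 = 2614 × sin 5.7° / 893 = 0.2907.
θ_3 = arcsin 0.2907 = 16.90°.

16.9°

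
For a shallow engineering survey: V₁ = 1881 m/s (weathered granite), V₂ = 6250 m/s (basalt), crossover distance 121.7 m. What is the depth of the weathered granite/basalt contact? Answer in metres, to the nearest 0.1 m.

h = (x_cross/2)·√((V₂−V₁)/(V₂+V₁)).
(V₂−V₁)/(V₂+V₁) = (6250−1881)/(6250+1881) = 0.5373; √ = 0.7330.
h = (121.7/2)·0.7330 = 44.60 m.

44.6 m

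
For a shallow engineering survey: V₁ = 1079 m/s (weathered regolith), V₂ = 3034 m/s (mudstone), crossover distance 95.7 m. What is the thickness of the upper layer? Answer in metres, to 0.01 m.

h = (x_cross/2)·√((V₂−V₁)/(V₂+V₁)).
(V₂−V₁)/(V₂+V₁) = (3034−1079)/(3034+1079) = 0.4753; √ = 0.6894.
h = (95.7/2)·0.6894 = 32.99 m.

32.99 m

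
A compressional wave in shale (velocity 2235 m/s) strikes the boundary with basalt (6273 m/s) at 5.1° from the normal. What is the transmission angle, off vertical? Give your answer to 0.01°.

sin θ₁/V₁ = sin θ₂/V₂ ⇒ sin θ₂ = 6273·sin 5.1°/2235 = 6273·0.0889/2235 = 0.2495.
θ₂ = sin⁻¹(0.2495) = 14.45° (from vertical).

14.45°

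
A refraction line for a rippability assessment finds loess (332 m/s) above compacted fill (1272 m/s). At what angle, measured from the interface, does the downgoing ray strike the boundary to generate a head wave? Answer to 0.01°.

At critical incidence the refracted ray runs along the interface (θ₂ = 90°), so sin θ_c = V₁/V₂.
θ_c = arcsin(332/1272) = arcsin 0.2610 = 15.13°.
Measured from the interface: 90° − 15.13° = 74.87°.

74.87°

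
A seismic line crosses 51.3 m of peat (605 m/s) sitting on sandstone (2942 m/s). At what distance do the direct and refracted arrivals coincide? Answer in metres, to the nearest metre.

126 m

θ_c = arcsin(605/2942) = 11.87°, so cos θ_c = 0.9786 and tᵢ = 2h cos θ_c/V₁ = 0.1660 s.
At crossover x/V₁ = x/V₂ + tᵢ ⇒ x = tᵢ/(1/V₁ − 1/V₂) = 0.16596/(1.6529e-03 − 3.3990e-04) = 126.40 m.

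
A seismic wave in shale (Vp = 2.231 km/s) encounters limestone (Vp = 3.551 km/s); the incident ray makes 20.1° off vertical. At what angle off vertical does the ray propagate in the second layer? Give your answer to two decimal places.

sin θ₁/V₁ = sin θ₂/V₂ ⇒ sin θ₂ = 3.551·sin 20.1°/2.231 = 3.551·0.3437/2.231 = 0.5470.
θ₂ = sin⁻¹(0.5470) = 33.16° (from vertical).

33.16°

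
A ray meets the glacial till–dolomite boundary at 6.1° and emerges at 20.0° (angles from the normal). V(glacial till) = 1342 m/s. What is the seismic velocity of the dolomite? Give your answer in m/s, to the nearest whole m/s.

4319 m/s

sin 6.1° = 0.1063; sin 20.0° = 0.3420.
V₂ = V₁·(sin θ₂/sin θ₁) = 1342·(0.3420/0.1063) = 4319.34 m/s.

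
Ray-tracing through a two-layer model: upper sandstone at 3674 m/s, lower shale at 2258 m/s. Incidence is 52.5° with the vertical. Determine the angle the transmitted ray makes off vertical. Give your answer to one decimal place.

29.2°

Snell's law: sin θ₂ = (V₂/V₁)·sin θ₁ = (2258/3674)·sin 52.5° = 0.4876.
θ₂ = arcsin 0.4876 = 29.18° from the normal.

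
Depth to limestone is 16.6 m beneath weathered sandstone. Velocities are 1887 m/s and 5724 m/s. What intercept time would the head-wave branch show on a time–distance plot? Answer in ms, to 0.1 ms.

tᵢ = 2h·√(V₂²−V₁²)/(V₁V₂).
√(V₂²−V₁²) = √(5724²−1887²) = 5404.0 m/s.
tᵢ = 2·16.6·5404.0/(1887·5724) = 0.01661 s.

16.6 ms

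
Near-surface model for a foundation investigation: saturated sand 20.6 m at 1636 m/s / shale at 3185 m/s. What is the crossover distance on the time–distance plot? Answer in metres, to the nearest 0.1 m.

72.7 m

x_cross = 2h·√((V₂+V₁)/(V₂−V₁)).
(V₂+V₁)/(V₂−V₁) = (3185+1636)/(3185−1636) = 3.1123; √ = 1.7642.
x_cross = 2·20.6·1.7642 = 72.68 m.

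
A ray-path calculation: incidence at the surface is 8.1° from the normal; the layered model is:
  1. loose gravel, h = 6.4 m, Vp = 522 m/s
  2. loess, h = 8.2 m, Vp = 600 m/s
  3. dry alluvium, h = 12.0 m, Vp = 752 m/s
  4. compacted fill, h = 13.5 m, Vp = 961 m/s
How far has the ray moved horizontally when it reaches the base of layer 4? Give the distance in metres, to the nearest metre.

p = sin θ₁/V₁ = sin 8.1°/522 = 2.6993e-04 s/m is conserved through the stack.
Layer 1: θ = 8.10°; offset = 6.4·tan 8.10° = 0.911 m.
Layer 2: sin θ = p·600 = 0.1620 → θ = 9.32°; offset = 8.2·tan 9.32° = 1.346 m.
Layer 3: sin θ = p·752 = 0.2030 → θ = 11.71°; offset = 12.0·tan 11.71° = 2.488 m.
Layer 4: sin θ = p·961 = 0.2594 → θ = 15.03°; offset = 13.5·tan 15.03° = 3.626 m.
Σ offsets = 8.370 m.

8 m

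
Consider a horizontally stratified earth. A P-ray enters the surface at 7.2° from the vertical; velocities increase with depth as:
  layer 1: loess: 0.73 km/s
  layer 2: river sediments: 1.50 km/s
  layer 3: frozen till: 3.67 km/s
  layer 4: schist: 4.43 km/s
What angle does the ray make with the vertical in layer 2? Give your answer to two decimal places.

Ray parameter p = sin 7.2° / 0.73 = 1.7169e-01 s/km.
sin θ_2 = p·V_2 = 1.7169e-01 × 1.50 = 0.2575.
θ_2 = arcsin 0.2575 = 14.92°.

14.92°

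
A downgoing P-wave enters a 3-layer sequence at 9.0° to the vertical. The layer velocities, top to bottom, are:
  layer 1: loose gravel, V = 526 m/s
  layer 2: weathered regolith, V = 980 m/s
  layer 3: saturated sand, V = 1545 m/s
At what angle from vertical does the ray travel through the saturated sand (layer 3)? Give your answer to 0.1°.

27.4°

Ray parameter p = sin 9.0° / 526 = 2.9740e-04 s/m.
sin θ_3 = p·V_3 = 2.9740e-04 × 1545 = 0.4595.
θ_3 = 27.35° from the vertical.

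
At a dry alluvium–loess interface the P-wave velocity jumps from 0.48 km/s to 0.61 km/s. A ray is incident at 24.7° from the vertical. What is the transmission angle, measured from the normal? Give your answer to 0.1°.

32.1°

sin θ₁/V₁ = sin θ₂/V₂ ⇒ sin θ₂ = 0.61·sin 24.7°/0.48 = 0.61·0.4179/0.48 = 0.5310.
θ₂ = arcsin 0.5310 = 32.08° from the normal.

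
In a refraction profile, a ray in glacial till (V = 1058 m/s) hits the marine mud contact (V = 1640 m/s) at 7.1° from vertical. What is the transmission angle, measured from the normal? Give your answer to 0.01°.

11.05°

sin θ₁/V₁ = sin θ₂/V₂ ⇒ sin θ₂ = 1640·sin 7.1°/1058 = 1640·0.1236/1058 = 0.1916.
θ₂ = sin⁻¹(0.1916) = 11.05° (from vertical).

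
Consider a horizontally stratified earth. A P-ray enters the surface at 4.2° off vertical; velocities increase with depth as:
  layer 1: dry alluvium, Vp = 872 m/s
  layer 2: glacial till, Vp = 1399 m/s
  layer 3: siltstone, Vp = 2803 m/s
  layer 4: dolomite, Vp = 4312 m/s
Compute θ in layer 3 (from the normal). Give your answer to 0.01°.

Snell's law across each interface conserves sin θ / V, so sin θ_3 = V_3·sin θ₁/V₁.
sin θ_3 = 2803 × sin 4.2° / 872 = 0.2354.
θ_3 = arcsin 0.2354 = 13.62°.

13.62°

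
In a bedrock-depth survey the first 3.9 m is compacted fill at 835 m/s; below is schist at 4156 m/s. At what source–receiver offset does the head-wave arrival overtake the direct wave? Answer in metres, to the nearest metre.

θ_c = arcsin(835/4156) = 11.59°, so cos θ_c = 0.9796 and tᵢ = 2h cos θ_c/V₁ = 0.0092 s.
At crossover x/V₁ = x/V₂ + tᵢ ⇒ x = tᵢ/(1/V₁ − 1/V₂) = 0.00915/(1.1976e-03 − 2.4062e-04) = 9.56 m.

10 m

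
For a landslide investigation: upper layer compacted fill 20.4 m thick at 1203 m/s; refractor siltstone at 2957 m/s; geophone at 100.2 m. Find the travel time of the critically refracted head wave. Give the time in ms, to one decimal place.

64.9 ms

t = x/V₂ + 2h·√(V₂²−V₁²)/(V₁V₂).
√(V₂²−V₁²) = √(2957²−1203²) = 2701.2 m/s; delay term = 2·20.4·2701.2/(1203·2957) = 0.03098 s.
t = 100.2/2957 + 0.03098 = 0.06487 s.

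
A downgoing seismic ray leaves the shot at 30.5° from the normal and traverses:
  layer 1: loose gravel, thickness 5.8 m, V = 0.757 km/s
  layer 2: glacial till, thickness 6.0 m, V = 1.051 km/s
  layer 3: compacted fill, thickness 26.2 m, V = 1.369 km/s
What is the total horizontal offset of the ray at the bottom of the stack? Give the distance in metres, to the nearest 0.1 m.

Apply Snell's law at each interface; in layer i the horizontal offset is hᵢ·tan θᵢ.
Layer 1: θ = 30.50°; offset = 5.8·tan 30.50° = 3.416 m.
Layer 2: sin θ = 1.051·sin 30.5°/0.757 = 0.7047, θ = 44.80°; offset = 6.0·tan 44.80° = 5.959 m.
Layer 3: sin θ = 1.369·sin 30.5°/0.757 = 0.9179, θ = 66.62°; offset = 26.2·tan 66.62° = 60.589 m.
Summing the layer offsets gives 69.964 m.

70.0 m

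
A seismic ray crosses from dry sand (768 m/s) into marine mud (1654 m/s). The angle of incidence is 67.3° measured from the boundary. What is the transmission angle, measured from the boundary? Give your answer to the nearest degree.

34°

Angle from the normal: 90° − 67.3° = 22.7°.
Snell's law: sin θ₂ = (V₂/V₁)·sin θ₁ = (1654/768)·sin 22.7° = 0.8311.
θ₂ = sin⁻¹(0.8311) = 56.21° (from vertical).
From the interface: 90° − 56.21° = 33.79°.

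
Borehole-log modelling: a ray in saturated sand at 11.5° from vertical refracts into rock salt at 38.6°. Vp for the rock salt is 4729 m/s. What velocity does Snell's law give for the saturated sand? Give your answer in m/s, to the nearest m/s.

Snell's law: sin 11.5°/V₁ = sin 38.6°/V₂.
V₁ = V₂·sin 11.5°/sin 38.6° = 4729 × 0.3196 = 1511.21 m/s.

1511 m/s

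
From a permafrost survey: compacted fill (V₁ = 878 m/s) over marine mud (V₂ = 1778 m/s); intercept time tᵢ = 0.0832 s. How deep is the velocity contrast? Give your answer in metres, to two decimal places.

42.00 m

h = tᵢ·V₁·V₂ / (2·√(V₂²−V₁²)).
√(V₂²−V₁²) = √(1778² − 878²) = 1546.1 m/s.
h = 0.0832 s × 878 × 1778 / (2 × 1546.1) = 42.00 m.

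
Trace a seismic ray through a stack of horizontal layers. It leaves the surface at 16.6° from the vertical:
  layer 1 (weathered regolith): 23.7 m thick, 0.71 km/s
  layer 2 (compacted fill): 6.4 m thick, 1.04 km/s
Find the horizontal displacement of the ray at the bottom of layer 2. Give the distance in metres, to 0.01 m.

10.01 m

p = sin θ₁/V₁ = sin 16.6°/0.71 = 4.0238e-01 s/km is conserved through the stack.
Layer 1: θ = 16.60°; offset = 23.7·tan 16.60° = 7.0653 m.
Layer 2: sin θ = p·1.04 = 0.4185 → θ = 24.74°; offset = 6.4·tan 24.74° = 2.9488 m.
Σ offsets = 10.0141 m.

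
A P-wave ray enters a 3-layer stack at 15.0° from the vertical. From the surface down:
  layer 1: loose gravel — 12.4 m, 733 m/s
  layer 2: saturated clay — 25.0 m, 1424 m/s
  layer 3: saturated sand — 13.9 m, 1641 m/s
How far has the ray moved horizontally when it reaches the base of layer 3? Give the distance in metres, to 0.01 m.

Ray parameter p = sin 15.0° / 733 m/s = 3.5310e-04 s/m.
Layer 1: θ = 15.00°; offset = 12.4·tan 15.00° = 3.3226 m.
Layer 2: sin θ = p·1424 = 0.5028 → θ = 30.19°; offset = 25.0·tan 30.19° = 14.5421 m.
Layer 3: sin θ = p·1641 = 0.5794 → θ = 35.41°; offset = 13.9·tan 35.41° = 9.8820 m.
Total horizontal offset = 27.7467 m.

27.75 m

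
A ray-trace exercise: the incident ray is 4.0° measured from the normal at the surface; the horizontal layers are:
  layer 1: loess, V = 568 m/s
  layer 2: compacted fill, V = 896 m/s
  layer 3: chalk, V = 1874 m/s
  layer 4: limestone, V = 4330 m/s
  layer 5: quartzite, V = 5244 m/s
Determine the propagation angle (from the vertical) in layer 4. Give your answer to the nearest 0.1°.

32.1°

Ray parameter p = sin 4.0° / 568 = 1.2281e-04 s/m.
sin θ_4 = p·V_4 = 1.2281e-04 × 4330 = 0.5318.
θ_4 = 32.13° from the vertical.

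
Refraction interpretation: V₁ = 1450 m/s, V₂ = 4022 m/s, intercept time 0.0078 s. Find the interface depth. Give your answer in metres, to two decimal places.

6.06 m

θ_c = arcsin(1450/4022) = 21.13°; cos θ_c = 0.9328.
tᵢ = 2h cos θ_c/V₁ ⇒ h = tᵢ·V₁/(2 cos θ_c) = 0.0078·1450/(2·0.9328) = 6.06 m.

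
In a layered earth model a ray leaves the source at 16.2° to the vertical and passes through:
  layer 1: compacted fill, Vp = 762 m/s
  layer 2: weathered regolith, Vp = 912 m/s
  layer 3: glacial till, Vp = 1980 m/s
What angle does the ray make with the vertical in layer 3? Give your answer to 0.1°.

Ray parameter p = sin 16.2° / 762 = 3.6613e-04 s/m.
sin θ_3 = p·V_3 = 3.6613e-04 × 1980 = 0.7249.
θ_3 = arcsin 0.7249 = 46.46°.

46.5°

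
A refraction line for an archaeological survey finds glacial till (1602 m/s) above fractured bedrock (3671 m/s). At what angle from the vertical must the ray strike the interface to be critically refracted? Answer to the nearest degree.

26°

Critical incidence: sin θ_c = V₁/V₂ = 1602/3671 = 0.4364.
θ_c = arcsin 0.4364 = 25.87°.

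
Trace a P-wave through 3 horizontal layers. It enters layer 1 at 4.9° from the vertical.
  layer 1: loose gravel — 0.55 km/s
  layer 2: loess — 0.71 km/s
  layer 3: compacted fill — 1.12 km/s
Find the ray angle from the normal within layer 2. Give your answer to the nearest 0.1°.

Snell's law across each interface conserves sin θ / V, so sin θ_2 = V_2·sin θ₁/V₁.
sin θ_2 = 0.71 × sin 4.9° / 0.55 = 0.1103.
θ_2 = 6.33° from the vertical.

6.3°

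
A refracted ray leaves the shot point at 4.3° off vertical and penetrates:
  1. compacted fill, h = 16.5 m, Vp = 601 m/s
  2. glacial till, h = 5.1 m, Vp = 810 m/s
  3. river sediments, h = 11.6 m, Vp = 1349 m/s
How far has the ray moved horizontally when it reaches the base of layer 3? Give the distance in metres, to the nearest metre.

p = sin θ₁/V₁ = sin 4.3°/601 = 1.2476e-04 s/m is conserved through the stack.
Layer 1: θ = 4.30°; offset = 16.5·tan 4.30° = 1.241 m.
Layer 2: sin θ = p·810 = 0.1011 → θ = 5.80°; offset = 5.1·tan 5.80° = 0.518 m.
Layer 3: sin θ = p·1349 = 0.1683 → θ = 9.69°; offset = 11.6·tan 9.69° = 1.980 m.
Summing the layer offsets gives 3.739 m.

4 m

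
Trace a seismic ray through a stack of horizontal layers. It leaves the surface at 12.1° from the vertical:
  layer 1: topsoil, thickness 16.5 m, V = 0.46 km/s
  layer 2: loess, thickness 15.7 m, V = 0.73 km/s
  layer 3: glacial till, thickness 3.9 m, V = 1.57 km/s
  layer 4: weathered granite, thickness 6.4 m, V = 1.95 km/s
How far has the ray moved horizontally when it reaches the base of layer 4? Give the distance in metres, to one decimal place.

p = sin θ₁/V₁ = sin 12.1°/0.46 = 4.5569e-01 s/km is conserved through the stack.
Layer 1: θ = 12.10°; offset = 16.5·tan 12.10° = 3.537 m.
Layer 2: sin θ = p·0.73 = 0.3327 → θ = 19.43°; offset = 15.7·tan 19.43° = 5.538 m.
Layer 3: sin θ = p·1.57 = 0.7154 → θ = 45.68°; offset = 3.9·tan 45.68° = 3.994 m.
Layer 4: sin θ = p·1.95 = 0.8886 → θ = 62.70°; offset = 6.4·tan 62.70° = 12.399 m.
Σ offsets = 25.468 m.

25.5 m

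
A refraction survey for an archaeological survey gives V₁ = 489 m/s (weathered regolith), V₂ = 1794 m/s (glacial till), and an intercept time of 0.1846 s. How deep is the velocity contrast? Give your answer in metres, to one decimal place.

h = tᵢ·V₁·V₂ / (2·√(V₂²−V₁²)).
√(V₂²−V₁²) = √(1794² − 489²) = 1726.1 m/s.
h = 0.1846 s × 489 × 1794 / (2 × 1726.1) = 46.91 m.

46.9 m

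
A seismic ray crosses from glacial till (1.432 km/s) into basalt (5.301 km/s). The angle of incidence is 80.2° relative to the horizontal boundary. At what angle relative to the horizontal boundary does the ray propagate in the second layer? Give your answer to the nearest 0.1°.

Angle from the normal: 90° − 80.2° = 9.8°.
Snell's law: sin θ₂ = (V₂/V₁)·sin θ₁ = (5.301/1.432)·sin 9.8° = 0.6301.
θ₂ = sin⁻¹(0.6301) = 39.06° (from vertical).
From the interface: 90° − 39.06° = 50.94°.

50.9°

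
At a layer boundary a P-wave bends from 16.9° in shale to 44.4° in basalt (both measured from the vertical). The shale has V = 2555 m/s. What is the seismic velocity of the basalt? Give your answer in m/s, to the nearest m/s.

sin 16.9° = 0.2907; sin 44.4° = 0.6997.
V₂ = V₁·(sin θ₂/sin θ₁) = 2555·(0.6997/0.2907) = 6149.39 m/s.

6149 m/s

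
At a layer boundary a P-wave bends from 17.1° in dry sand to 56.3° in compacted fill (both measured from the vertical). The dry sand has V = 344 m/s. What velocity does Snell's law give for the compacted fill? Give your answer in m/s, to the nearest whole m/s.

Snell's law: sin 17.1°/V₁ = sin 56.3°/V₂.
V₂ = V₁·sin 56.3°/sin 17.1° = 344 × 2.8294 = 973.31 m/s.

973 m/s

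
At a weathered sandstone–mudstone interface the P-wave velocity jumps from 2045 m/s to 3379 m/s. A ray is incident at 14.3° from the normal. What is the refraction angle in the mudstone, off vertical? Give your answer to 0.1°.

Snell's law: sin θ₂ = (V₂/V₁)·sin θ₁ = (3379/2045)·sin 14.3° = 0.4081.
θ₂ = arcsin 0.4081 = 24.09° from the normal.

24.1°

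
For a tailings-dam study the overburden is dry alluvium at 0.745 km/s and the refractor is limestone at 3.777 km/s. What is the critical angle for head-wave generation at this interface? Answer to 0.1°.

At critical incidence the refracted ray runs along the interface (θ₂ = 90°), so sin θ_c = V₁/V₂.
θ_c = arcsin(0.745/3.777) = arcsin 0.1972 = 11.38°.

11.4°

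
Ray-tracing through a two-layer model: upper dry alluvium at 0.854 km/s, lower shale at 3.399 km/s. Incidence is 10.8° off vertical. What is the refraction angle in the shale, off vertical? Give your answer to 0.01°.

48.23°

sin θ₁/V₁ = sin θ₂/V₂ ⇒ sin θ₂ = 3.399·sin 10.8°/0.854 = 3.399·0.1874/0.854 = 0.7458.
θ₂ = arcsin 0.7458 = 48.23° from the normal.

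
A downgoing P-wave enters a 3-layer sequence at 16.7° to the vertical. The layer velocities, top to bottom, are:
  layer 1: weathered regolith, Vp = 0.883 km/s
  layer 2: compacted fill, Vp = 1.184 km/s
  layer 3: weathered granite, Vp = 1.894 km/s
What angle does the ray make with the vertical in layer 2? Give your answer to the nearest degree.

23°

Ray parameter p = sin 16.7° / 0.883 = 3.2544e-01 s/km.
sin θ_2 = p·V_2 = 3.2544e-01 × 1.184 = 0.3853.
θ_2 = 22.66° from the vertical.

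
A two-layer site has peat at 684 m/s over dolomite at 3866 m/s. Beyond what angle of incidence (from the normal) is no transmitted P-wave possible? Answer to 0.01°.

Critical incidence: sin θ_c = V₁/V₂ = 684/3866 = 0.1769.
θ_c = arcsin 0.1769 = 10.19°.

10.19°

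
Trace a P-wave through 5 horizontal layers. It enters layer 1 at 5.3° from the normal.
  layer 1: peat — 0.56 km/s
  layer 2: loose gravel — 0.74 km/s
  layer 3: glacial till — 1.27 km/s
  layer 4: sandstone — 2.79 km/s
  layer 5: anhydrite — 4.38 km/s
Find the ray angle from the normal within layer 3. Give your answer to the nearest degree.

12°

Snell's law across each interface conserves sin θ / V, so sin θ_3 = V_3·sin θ₁/V₁.
sin θ_3 = 1.27 × sin 5.3° / 0.56 = 0.2095.
θ_3 = arcsin 0.2095 = 12.09°.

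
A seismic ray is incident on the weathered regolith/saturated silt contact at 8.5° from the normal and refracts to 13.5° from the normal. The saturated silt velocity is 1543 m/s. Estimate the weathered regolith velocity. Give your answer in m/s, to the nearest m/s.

977 m/s

Snell's law: sin 8.5°/V₁ = sin 13.5°/V₂.
V₁ = V₂·sin 8.5°/sin 13.5° = 1543 × 0.6332 = 976.97 m/s.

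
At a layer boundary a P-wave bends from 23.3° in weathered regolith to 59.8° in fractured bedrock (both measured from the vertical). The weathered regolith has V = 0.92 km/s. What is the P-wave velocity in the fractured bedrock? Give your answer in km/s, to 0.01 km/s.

sin 23.3° = 0.3955; sin 59.8° = 0.8643.
V₂ = V₁·(sin θ₂/sin θ₁) = 0.92·(0.8643/0.3955) = 2.01 km/s.

2.01 km/s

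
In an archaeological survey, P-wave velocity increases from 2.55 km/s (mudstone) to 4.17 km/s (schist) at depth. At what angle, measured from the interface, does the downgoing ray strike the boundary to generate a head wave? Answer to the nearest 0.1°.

At critical incidence the refracted ray runs along the interface (θ₂ = 90°), so sin θ_c = V₁/V₂.
θ_c = arcsin(2.55/4.17) = arcsin 0.6115 = 37.70°.
Measured from the interface: 90° − 37.70° = 52.30°.

52.3°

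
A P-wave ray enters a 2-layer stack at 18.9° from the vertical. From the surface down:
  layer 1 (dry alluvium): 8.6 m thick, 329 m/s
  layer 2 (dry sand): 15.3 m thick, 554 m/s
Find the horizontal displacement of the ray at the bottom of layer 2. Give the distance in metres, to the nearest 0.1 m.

12.9 m

p = sin θ₁/V₁ = sin 18.9°/329 = 9.8455e-04 s/m is conserved through the stack.
Layer 1: θ = 18.90°; offset = 8.6·tan 18.90° = 2.944 m.
Layer 2: sin θ = p·554 = 0.5454 → θ = 33.05°; offset = 15.3·tan 33.05° = 9.957 m.
Total horizontal offset = 12.901 m.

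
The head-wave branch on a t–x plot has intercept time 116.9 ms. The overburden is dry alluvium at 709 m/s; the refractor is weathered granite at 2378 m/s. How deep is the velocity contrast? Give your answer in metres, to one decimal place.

h = tᵢ·V₁·V₂ / (2·√(V₂²−V₁²)).
√(V₂²−V₁²) = √(2378² − 709²) = 2269.8 m/s.
h = 0.1169 s × 709 × 2378 / (2 × 2269.8) = 43.42 m.

43.4 m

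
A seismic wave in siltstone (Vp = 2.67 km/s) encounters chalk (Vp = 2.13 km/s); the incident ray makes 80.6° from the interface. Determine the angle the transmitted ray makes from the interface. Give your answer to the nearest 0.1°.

82.5°

Angle from the normal: 90° − 80.6° = 9.4°.
sin θ₁/V₁ = sin θ₂/V₂ ⇒ sin θ₂ = 2.13·sin 9.4°/2.67 = 2.13·0.1633/2.67 = 0.1303.
θ₂ = sin⁻¹(0.1303) = 7.49° (from vertical).
From the interface: 90° − 7.49° = 82.51°.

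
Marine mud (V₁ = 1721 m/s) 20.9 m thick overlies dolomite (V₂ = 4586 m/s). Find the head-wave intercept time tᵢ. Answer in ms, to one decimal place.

θ_c = arcsin(V₁/V₂) = arcsin(1721/4586) = 22.04°; cos θ_c = 0.9269.
tᵢ = 2h·cos θ_c / V₁ = 2·20.9·0.9269 / 1721 = 0.02251 s.

22.5 ms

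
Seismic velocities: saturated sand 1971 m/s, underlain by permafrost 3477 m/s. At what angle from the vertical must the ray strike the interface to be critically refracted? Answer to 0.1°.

At critical incidence the refracted ray runs along the interface (θ₂ = 90°), so sin θ_c = V₁/V₂.
θ_c = arcsin(1971/3477) = arcsin 0.5669 = 34.53°.

34.5°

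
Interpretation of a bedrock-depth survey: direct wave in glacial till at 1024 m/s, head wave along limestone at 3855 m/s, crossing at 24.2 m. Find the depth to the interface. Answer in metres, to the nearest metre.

x_cross = 2h·√((V₂+V₁)/(V₂−V₁)) → h = x_cross / (2·√((V₂+V₁)/(V₂−V₁))).
√((V₂+V₁)/(V₂−V₁)) = √((3855+1024)/(3855−1024)) = 1.3128.
h = 24.2 / (2·1.3128) = 9.22 m.

9 m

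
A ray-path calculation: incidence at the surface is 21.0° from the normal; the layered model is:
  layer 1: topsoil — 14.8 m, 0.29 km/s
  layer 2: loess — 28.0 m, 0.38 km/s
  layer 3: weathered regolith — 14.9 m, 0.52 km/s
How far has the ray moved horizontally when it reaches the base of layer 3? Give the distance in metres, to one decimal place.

33.1 m

Apply Snell's law at each interface; in layer i the horizontal offset is hᵢ·tan θᵢ.
Layer 1: θ = 21.00°; offset = 14.8·tan 21.00° = 5.681 m.
Layer 2: sin θ = 0.38·sin 21.0°/0.29 = 0.4696, θ = 28.01°; offset = 28.0·tan 28.01° = 14.893 m.
Layer 3: sin θ = 0.52·sin 21.0°/0.29 = 0.6426, θ = 39.99°; offset = 14.9·tan 39.99° = 12.496 m.
Σ offsets = 33.070 m.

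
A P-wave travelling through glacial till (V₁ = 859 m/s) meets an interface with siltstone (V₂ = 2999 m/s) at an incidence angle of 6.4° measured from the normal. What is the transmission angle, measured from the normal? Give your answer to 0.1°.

Snell's law: sin θ₂ = (V₂/V₁)·sin θ₁ = (2999/859)·sin 6.4° = 0.3892.
θ₂ = sin⁻¹(0.3892) = 22.90° (from vertical).

22.9°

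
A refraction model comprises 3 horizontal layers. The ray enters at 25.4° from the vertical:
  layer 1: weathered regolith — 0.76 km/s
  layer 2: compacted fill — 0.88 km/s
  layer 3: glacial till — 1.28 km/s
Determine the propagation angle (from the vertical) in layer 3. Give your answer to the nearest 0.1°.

46.3°

Snell's law across each interface conserves sin θ / V, so sin θ_3 = V_3·sin θ₁/V₁.
sin θ_3 = 1.28 × sin 25.4° / 0.76 = 0.7224.
θ_3 = 46.25° from the vertical.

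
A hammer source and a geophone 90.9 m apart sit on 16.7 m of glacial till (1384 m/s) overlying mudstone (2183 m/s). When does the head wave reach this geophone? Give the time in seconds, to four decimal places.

θ_c = arcsin(V₁/V₂) = arcsin(1384/2183) = 39.35°, cos θ_c = 0.7733.
Intercept time tᵢ = 2h cos θ_c / V₁ = 2·16.7·0.7733/1384 = 0.01866 s.
t = x/V₂ + tᵢ = 90.9/2183 + 0.01866 = 0.06030 s.

0.0603 s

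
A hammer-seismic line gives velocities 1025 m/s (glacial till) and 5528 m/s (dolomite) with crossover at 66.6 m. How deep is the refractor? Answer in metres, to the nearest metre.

x_cross = 2h·√((V₂+V₁)/(V₂−V₁)) → h = x_cross / (2·√((V₂+V₁)/(V₂−V₁))).
√((V₂+V₁)/(V₂−V₁)) = √((5528+1025)/(5528−1025)) = 1.2063.
h = 66.6 / (2·1.2063) = 27.60 m.

28 m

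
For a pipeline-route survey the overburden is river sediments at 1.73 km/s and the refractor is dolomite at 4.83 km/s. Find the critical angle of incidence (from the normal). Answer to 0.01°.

20.99°

At critical incidence the refracted ray runs along the interface (θ₂ = 90°), so sin θ_c = V₁/V₂.
θ_c = arcsin(1.73/4.83) = arcsin 0.3582 = 20.99°.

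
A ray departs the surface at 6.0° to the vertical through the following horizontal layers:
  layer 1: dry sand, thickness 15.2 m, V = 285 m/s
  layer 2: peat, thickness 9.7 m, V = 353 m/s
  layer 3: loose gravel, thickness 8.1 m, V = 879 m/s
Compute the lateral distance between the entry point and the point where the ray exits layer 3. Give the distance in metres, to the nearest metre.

p = sin θ₁/V₁ = sin 6.0°/285 = 3.6677e-04 s/m is conserved through the stack.
Layer 1: θ = 6.00°; offset = 15.2·tan 6.00° = 1.598 m.
Layer 2: sin θ = p·353 = 0.1295 → θ = 7.44°; offset = 9.7·tan 7.44° = 1.267 m.
Layer 3: sin θ = p·879 = 0.3224 → θ = 18.81°; offset = 8.1·tan 18.81° = 2.759 m.
Total horizontal offset = 5.623 m.

6 m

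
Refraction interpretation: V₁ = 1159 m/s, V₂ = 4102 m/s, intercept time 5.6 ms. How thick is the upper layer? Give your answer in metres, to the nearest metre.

3 m

h = tᵢ·V₁·V₂ / (2·√(V₂²−V₁²)).
√(V₂²−V₁²) = √(4102² − 1159²) = 3934.9 m/s.
h = 0.0056 s × 1159 × 4102 / (2 × 3934.9) = 3.38 m.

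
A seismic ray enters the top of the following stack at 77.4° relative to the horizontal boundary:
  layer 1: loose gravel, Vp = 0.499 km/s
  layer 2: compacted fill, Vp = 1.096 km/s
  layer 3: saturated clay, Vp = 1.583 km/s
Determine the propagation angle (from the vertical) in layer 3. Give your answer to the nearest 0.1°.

43.8°

From the normal: θ₁ = 90° − 77.4° = 12.6°.
Snell's law across each interface conserves sin θ / V, so sin θ_3 = V_3·sin θ₁/V₁.
sin θ_3 = 1.583 × sin 12.6° / 0.499 = 0.6920.
θ_3 = 43.79° from the vertical.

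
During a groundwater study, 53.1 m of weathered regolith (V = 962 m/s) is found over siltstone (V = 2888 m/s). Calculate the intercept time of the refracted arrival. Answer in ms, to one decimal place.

104.1 ms

tᵢ = 2h·√(V₂²−V₁²)/(V₁V₂).
√(V₂²−V₁²) = √(2888²−962²) = 2723.1 m/s.
tᵢ = 2·53.1·2723.1/(962·2888) = 0.10409 s.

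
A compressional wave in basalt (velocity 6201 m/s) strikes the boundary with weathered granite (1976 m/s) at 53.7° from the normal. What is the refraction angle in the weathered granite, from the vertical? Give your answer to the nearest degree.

sin θ₁/V₁ = sin θ₂/V₂ ⇒ sin θ₂ = 1976·sin 53.7°/6201 = 1976·0.8059/6201 = 0.2568.
θ₂ = arcsin 0.2568 = 14.88° from the normal.

15°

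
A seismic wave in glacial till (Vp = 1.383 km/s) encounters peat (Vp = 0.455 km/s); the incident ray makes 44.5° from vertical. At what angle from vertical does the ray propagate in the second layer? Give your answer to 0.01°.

sin θ₁/V₁ = sin θ₂/V₂ ⇒ sin θ₂ = 0.455·sin 44.5°/1.383 = 0.455·0.7009/1.383 = 0.2306.
θ₂ = arcsin 0.2306 = 13.33° from the normal.

13.33°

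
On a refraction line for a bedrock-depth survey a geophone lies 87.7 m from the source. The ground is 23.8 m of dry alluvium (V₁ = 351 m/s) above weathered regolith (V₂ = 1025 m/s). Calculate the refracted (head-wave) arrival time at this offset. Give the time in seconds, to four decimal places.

θ_c = arcsin(V₁/V₂) = arcsin(351/1025) = 20.03°, cos θ_c = 0.9395.
Intercept time tᵢ = 2h cos θ_c / V₁ = 2·23.8·0.9395/351 = 0.12741 s.
t = x/V₂ + tᵢ = 87.7/1025 + 0.12741 = 0.21297 s.

0.2130 s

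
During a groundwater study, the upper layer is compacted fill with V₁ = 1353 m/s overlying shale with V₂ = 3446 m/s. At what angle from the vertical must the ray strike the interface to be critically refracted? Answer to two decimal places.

23.12°

At critical incidence the refracted ray runs along the interface (θ₂ = 90°), so sin θ_c = V₁/V₂.
θ_c = arcsin(1353/3446) = arcsin 0.3926 = 23.12°.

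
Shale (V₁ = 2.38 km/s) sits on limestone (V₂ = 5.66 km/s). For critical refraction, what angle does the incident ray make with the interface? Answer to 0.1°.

At critical incidence the refracted ray runs along the interface (θ₂ = 90°), so sin θ_c = V₁/V₂.
θ_c = arcsin(2.38/5.66) = arcsin 0.4205 = 24.87°.
Measured from the interface: 90° − 24.87° = 65.13°.

65.1°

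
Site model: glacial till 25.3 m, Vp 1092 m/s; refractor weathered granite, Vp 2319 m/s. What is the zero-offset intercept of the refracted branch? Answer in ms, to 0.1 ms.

tᵢ = 2h·√(V₂²−V₁²)/(V₁V₂).
√(V₂²−V₁²) = √(2319²−1092²) = 2045.8 m/s.
tᵢ = 2·25.3·2045.8/(1092·2319) = 0.04088 s.

40.9 ms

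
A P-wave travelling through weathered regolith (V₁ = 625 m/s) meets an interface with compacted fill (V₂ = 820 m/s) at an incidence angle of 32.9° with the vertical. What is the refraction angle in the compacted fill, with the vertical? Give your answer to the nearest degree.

45°

sin θ₁/V₁ = sin θ₂/V₂ ⇒ sin θ₂ = 820·sin 32.9°/625 = 820·0.5432/625 = 0.7126.
θ₂ = sin⁻¹(0.7126) = 45.45° (from vertical).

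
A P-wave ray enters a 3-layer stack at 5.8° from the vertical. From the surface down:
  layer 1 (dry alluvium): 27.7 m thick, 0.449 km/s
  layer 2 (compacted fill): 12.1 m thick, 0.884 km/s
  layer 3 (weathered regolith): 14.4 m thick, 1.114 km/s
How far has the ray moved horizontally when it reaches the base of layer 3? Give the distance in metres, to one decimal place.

Apply Snell's law at each interface; in layer i the horizontal offset is hᵢ·tan θᵢ.
Layer 1: θ = 5.80°; offset = 27.7·tan 5.80° = 2.814 m.
Layer 2: sin θ = 0.884·sin 5.8°/0.449 = 0.1990, θ = 11.48°; offset = 12.1·tan 11.48° = 2.457 m.
Layer 3: sin θ = 1.114·sin 5.8°/0.449 = 0.2507, θ = 14.52°; offset = 14.4·tan 14.52° = 3.730 m.
Summing the layer offsets gives 9.000 m.

9.0 m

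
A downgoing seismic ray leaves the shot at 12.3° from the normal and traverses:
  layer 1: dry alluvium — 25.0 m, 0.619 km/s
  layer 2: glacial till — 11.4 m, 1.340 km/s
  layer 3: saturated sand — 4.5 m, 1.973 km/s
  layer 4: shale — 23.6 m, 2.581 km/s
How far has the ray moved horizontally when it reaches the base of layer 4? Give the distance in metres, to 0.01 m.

Apply Snell's law at each interface; in layer i the horizontal offset is hᵢ·tan θᵢ.
Layer 1: θ = 12.30°; offset = 25.0·tan 12.30° = 5.4509 m.
Layer 2: sin θ = 1.340·sin 12.3°/0.619 = 0.4612, θ = 27.46°; offset = 11.4·tan 27.46° = 5.9249 m.
Layer 3: sin θ = 1.973·sin 12.3°/0.619 = 0.6790, θ = 42.77°; offset = 4.5·tan 42.77° = 4.1622 m.
Layer 4: sin θ = 2.581·sin 12.3°/0.619 = 0.8883, θ = 62.66°; offset = 23.6·tan 62.66° = 45.6364 m.
Summing the layer offsets gives 61.1744 m.

61.17 m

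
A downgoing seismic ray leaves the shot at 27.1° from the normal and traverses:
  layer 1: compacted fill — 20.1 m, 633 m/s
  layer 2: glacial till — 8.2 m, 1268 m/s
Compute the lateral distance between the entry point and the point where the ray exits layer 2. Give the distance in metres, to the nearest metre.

29 m

p = sin θ₁/V₁ = sin 27.1°/633 = 7.1966e-04 s/m is conserved through the stack.
Layer 1: θ = 27.10°; offset = 20.1·tan 27.10° = 10.286 m.
Layer 2: sin θ = p·1268 = 0.9125 → θ = 65.86°; offset = 8.2·tan 65.86° = 18.295 m.
Summing the layer offsets gives 28.580 m.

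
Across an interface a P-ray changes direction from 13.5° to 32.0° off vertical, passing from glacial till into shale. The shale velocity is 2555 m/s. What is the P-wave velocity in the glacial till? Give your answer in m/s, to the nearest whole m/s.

sin 13.5° = 0.2334; sin 32.0° = 0.5299.
V₁ = V₂·(sin θ₁/sin θ₂) = 2555·(0.2334/0.5299) = 1125.55 m/s.

1126 m/s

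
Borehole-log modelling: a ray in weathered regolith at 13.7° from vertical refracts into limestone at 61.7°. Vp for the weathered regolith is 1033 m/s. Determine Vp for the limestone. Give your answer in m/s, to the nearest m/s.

3840 m/s

Snell's law: sin 13.7°/V₁ = sin 61.7°/V₂.
V₂ = V₁·sin 61.7°/sin 13.7° = 1033 × 3.7176 = 3840.32 m/s.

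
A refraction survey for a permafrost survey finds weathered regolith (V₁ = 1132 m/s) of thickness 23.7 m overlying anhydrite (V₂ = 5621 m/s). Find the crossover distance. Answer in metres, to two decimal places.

58.14 m

x_cross = 2h·√((V₂+V₁)/(V₂−V₁)).
(V₂+V₁)/(V₂−V₁) = (5621+1132)/(5621−1132) = 1.5043; √ = 1.2265.
x_cross = 2·23.7·1.2265 = 58.14 m.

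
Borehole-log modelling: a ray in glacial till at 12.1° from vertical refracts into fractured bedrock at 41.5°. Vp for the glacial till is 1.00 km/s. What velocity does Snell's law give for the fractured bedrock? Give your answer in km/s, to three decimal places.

3.161 km/s

sin 12.1° = 0.2096; sin 41.5° = 0.6626.
V₂ = V₁·(sin θ₂/sin θ₁) = 1.00·(0.6626/0.2096) = 3.161 km/s.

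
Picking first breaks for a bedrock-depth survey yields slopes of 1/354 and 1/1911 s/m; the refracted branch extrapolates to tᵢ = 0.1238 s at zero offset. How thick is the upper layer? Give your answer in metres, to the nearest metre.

22 m

h = tᵢ·V₁·V₂ / (2·√(V₂²−V₁²)).
√(V₂²−V₁²) = √(1911² − 354²) = 1877.9 m/s.
h = 0.1238 s × 354 × 1911 / (2 × 1877.9) = 22.30 m.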